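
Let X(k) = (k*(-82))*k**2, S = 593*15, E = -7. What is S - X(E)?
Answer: -19231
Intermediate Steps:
S = 8895
X(k) = -82*k**3 (X(k) = (-82*k)*k**2 = -82*k**3)
S - X(E) = 8895 - (-82)*(-7)**3 = 8895 - (-82)*(-343) = 8895 - 1*28126 = 8895 - 28126 = -19231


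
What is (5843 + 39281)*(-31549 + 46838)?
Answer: 689900836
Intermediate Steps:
(5843 + 39281)*(-31549 + 46838) = 45124*15289 = 689900836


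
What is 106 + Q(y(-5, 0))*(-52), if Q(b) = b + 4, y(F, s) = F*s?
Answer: -102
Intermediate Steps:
Q(b) = 4 + b
106 + Q(y(-5, 0))*(-52) = 106 + (4 - 5*0)*(-52) = 106 + (4 + 0)*(-52) = 106 + 4*(-52) = 106 - 208 = -102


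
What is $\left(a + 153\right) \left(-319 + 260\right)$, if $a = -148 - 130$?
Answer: $7375$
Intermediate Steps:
$a = -278$ ($a = -148 - 130 = -278$)
$\left(a + 153\right) \left(-319 + 260\right) = \left(-278 + 153\right) \left(-319 + 260\right) = \left(-125\right) \left(-59\right) = 7375$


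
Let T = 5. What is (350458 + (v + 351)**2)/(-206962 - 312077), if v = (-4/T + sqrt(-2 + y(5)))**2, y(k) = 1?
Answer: -98625802/108133125 + 15584*I/7208875 ≈ -0.91208 + 0.0021618*I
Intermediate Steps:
v = (-4/5 + I)**2 (v = (-4/5 + sqrt(-2 + 1))**2 = (-4*1/5 + sqrt(-1))**2 = (-4/5 + I)**2 ≈ -0.36 - 1.6*I)
(350458 + (v + 351)**2)/(-206962 - 312077) = (350458 + ((4 - 5*I)**2/25 + 351)**2)/(-206962 - 312077) = (350458 + (351 + (4 - 5*I)**2/25)**2)/(-519039) = (350458 + (351 + (4 - 5*I)**2/25)**2)*(-1/519039) = -350458/519039 - (351 + (4 - 5*I)**2/25)**2/519039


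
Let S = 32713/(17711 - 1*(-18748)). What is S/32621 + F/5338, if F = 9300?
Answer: 5530467342347/3174319205091 ≈ 1.7423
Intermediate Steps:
S = 32713/36459 (S = 32713/(17711 + 18748) = 32713/36459 ≈ 0.89725)
S/32621 + F/5338 = (32713/36459)/32621 + 9300/5338 = (32713/36459)*(1/32621) + 9300*(1/5338) = 32713/1189329039 + 4650/2669 = 5530467342347/3174319205091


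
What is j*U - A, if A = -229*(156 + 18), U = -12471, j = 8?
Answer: -59922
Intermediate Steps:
A = -39846 (A = -229*174 = -39846)
j*U - A = 8*(-12471) - 1*(-39846) = -99768 + 39846 = -59922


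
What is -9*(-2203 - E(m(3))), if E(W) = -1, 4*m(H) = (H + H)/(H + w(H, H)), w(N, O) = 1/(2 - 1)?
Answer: 19818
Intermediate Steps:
w(N, O) = 1 (w(N, O) = 1/1 = 1)
m(H) = H/(2*(1 + H)) (m(H) = ((H + H)/(H + 1))/4 = ((2*H)/(1 + H))/4 = (2*H/(1 + H))/4 = H/(2*(1 + H)))
-9*(-2203 - E(m(3))) = -9*(-2203 - 1*(-1)) = -9*(-2203 + 1) = -9*(-2202) = 19818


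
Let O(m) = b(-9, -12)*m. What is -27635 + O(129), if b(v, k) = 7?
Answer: -26732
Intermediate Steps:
O(m) = 7*m
-27635 + O(129) = -27635 + 7*129 = -27635 + 903 = -26732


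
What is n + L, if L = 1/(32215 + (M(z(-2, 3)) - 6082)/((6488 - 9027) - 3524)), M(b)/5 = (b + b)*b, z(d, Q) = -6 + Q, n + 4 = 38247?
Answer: 7469834517554/195325537 ≈ 38243.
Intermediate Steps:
n = 38243 (n = -4 + 38247 = 38243)
M(b) = 10*b² (M(b) = 5*((b + b)*b) = 5*((2*b)*b) = 5*(2*b²) = 10*b²)
L = 6063/195325537 (L = 1/(32215 + (10*(-6 + 3)² - 6082)/((6488 - 9027) - 3524)) = 1/(32215 + (10*(-3)² - 6082)/(-2539 - 3524)) = 1/(32215 + (10*9 - 6082)/(-6063)) = 1/(32215 + (90 - 6082)*(-1/6063)) = 1/(32215 - 5992*(-1/6063)) = 1/(32215 + 5992/6063) = 1/(195325537/6063) = 6063/195325537 ≈ 3.1041e-5)
n + L = 38243 + 6063/195325537 = 7469834517554/195325537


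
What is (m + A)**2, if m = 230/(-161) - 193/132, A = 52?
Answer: 2059072129/853776 ≈ 2411.7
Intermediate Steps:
m = -2671/924 (m = 230*(-1/161) - 193*1/132 = -10/7 - 193/132 = -2671/924 ≈ -2.8907)
(m + A)**2 = (-2671/924 + 52)**2 = (45377/924)**2 = 2059072129/853776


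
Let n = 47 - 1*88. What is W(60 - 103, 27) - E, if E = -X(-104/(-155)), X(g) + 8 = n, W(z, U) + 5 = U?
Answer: -27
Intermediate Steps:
W(z, U) = -5 + U
n = -41 (n = 47 - 88 = -41)
X(g) = -49 (X(g) = -8 - 41 = -49)
E = 49 (E = -1*(-49) = 49)
W(60 - 103, 27) - E = (-5 + 27) - 1*49 = 22 - 49 = -27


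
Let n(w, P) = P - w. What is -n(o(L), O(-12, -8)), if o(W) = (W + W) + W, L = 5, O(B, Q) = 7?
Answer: 8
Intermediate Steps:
o(W) = 3*W (o(W) = 2*W + W = 3*W)
-n(o(L), O(-12, -8)) = -(7 - 3*5) = -(7 - 1*15) = -(7 - 15) = -1*(-8) = 8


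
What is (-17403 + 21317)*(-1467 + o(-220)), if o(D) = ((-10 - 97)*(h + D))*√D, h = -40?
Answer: -5741838 + 217774960*I*√55 ≈ -5.7418e+6 + 1.6151e+9*I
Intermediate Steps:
o(D) = √D*(4280 - 107*D) (o(D) = ((-10 - 97)*(-40 + D))*√D = (-107*(-40 + D))*√D = (4280 - 107*D)*√D = √D*(4280 - 107*D))
(-17403 + 21317)*(-1467 + o(-220)) = (-17403 + 21317)*(-1467 + 107*√(-220)*(40 - 1*(-220))) = 3914*(-1467 + 107*(2*I*√55)*(40 + 220)) = 3914*(-1467 + 107*(2*I*√55)*260) = 3914*(-1467 + 55640*I*√55) = -5741838 + 217774960*I*√55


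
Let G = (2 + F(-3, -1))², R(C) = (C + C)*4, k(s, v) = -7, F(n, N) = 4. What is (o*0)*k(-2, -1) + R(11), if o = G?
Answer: 88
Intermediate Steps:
R(C) = 8*C (R(C) = (2*C)*4 = 8*C)
G = 36 (G = (2 + 4)² = 6² = 36)
o = 36
(o*0)*k(-2, -1) + R(11) = (36*0)*(-7) + 8*11 = 0*(-7) + 88 = 0 + 88 = 88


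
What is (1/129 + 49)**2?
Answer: 39967684/16641 ≈ 2401.8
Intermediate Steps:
(1/129 + 49)**2 = (6322/129)**2 = 39967684/16641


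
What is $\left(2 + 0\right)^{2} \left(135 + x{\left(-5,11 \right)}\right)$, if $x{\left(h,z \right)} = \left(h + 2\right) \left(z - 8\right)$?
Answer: $504$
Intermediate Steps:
$x{\left(h,z \right)} = \left(-8 + z\right) \left(2 + h\right)$ ($x{\left(h,z \right)} = \left(2 + h\right) \left(-8 + z\right) = \left(-8 + z\right) \left(2 + h\right)$)
$\left(2 + 0\right)^{2} \left(135 + x{\left(-5,11 \right)}\right) = \left(2 + 0\right)^{2} \left(135 - 9\right) = 2^{2} \left(135 + \left(-16 + 40 + 22 - 55\right)\right) = 4 \left(135 - 9\right) = 4 \cdot 126 = 504$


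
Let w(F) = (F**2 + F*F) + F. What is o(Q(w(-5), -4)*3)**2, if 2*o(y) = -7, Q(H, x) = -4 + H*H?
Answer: 49/4 ≈ 12.250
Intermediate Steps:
w(F) = F + 2*F**2 (w(F) = (F**2 + F**2) + F = 2*F**2 + F = F + 2*F**2)
Q(H, x) = -4 + H**2
o(y) = -7/2 (o(y) = (1/2)*(-7) = -7/2)
o(Q(w(-5), -4)*3)**2 = (-7/2)**2 = 49/4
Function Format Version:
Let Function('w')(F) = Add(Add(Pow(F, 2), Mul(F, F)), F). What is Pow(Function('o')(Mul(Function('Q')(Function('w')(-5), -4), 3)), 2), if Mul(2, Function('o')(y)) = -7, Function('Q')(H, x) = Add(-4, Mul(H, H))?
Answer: Rational(49, 4) ≈ 12.250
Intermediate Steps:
Function('w')(F) = Add(F, Mul(2, Pow(F, 2))) (Function('w')(F) = Add(Add(Pow(F, 2), Pow(F, 2)), F) = Add(Mul(2, Pow(F, 2)), F) = Add(F, Mul(2, Pow(F, 2))))
Function('Q')(H, x) = Add(-4, Pow(H, 2))
Function('o')(y) = Rational(-7, 2) (Function('o')(y) = Mul(Rational(1, 2), -7) = Rational(-7, 2))
Pow(Function('o')(Mul(Function('Q')(Function('w')(-5), -4), 3)), 2) = Pow(Rational(-7, 2), 2) = Rational(49, 4)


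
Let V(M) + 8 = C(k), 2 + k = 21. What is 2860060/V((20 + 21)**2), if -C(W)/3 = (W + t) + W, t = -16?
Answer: -1430030/37 ≈ -38649.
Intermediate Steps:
k = 19 (k = -2 + 21 = 19)
C(W) = 48 - 6*W (C(W) = -3*((W - 16) + W) = -3*((-16 + W) + W) = -3*(-16 + 2*W) = 48 - 6*W)
V(M) = -74 (V(M) = -8 + (48 - 6*19) = -8 + (48 - 114) = -8 - 66 = -74)
2860060/V((20 + 21)**2) = 2860060/(-74) = 2860060*(-1/74) = -1430030/37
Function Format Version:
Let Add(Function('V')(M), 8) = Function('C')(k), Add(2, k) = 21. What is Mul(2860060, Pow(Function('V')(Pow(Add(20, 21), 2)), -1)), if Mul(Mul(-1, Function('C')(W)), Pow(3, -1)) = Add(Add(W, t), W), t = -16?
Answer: Rational(-1430030, 37) ≈ -38649.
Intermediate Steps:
k = 19 (k = Add(-2, 21) = 19)
Function('C')(W) = Add(48, Mul(-6, W)) (Function('C')(W) = Mul(-3, Add(Add(W, -16), W)) = Mul(-3, Add(Add(-16, W), W)) = Mul(-3, Add(-16, Mul(2, W))) = Add(48, Mul(-6, W)))
Function('V')(M) = -74 (Function('V')(M) = Add(-8, Add(48, Mul(-6, 19))) = Add(-8, Add(48, -114)) = Add(-8, -66) = -74)
Mul(2860060, Pow(Function('V')(Pow(Add(20, 21), 2)), -1)) = Mul(2860060, Pow(-74, -1)) = Mul(2860060, Rational(-1, 74)) = Rational(-1430030, 37)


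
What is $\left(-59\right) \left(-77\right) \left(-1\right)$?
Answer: $-4543$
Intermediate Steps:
$\left(-59\right) \left(-77\right) \left(-1\right) = 4543 \left(-1\right) = -4543$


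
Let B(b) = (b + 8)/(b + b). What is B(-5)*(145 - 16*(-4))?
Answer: -627/10 ≈ -62.700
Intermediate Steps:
B(b) = (8 + b)/(2*b) (B(b) = (8 + b)/((2*b)) = (8 + b)*(1/(2*b)) = (8 + b)/(2*b))
B(-5)*(145 - 16*(-4)) = ((1/2)*(8 - 5)/(-5))*(145 - 16*(-4)) = ((1/2)*(-1/5)*3)*(145 + 64) = -3/10*209 = -627/10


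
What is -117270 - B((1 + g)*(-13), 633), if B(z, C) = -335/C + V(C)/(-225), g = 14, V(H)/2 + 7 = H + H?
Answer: -5566836827/47475 ≈ -1.1726e+5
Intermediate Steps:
V(H) = -14 + 4*H (V(H) = -14 + 2*(H + H) = -14 + 2*(2*H) = -14 + 4*H)
B(z, C) = 14/225 - 335/C - 4*C/225 (B(z, C) = -335/C + (-14 + 4*C)/(-225) = -335/C + (-14 + 4*C)*(-1/225) = -335/C + (14/225 - 4*C/225) = 14/225 - 335/C - 4*C/225)
-117270 - B((1 + g)*(-13), 633) = -117270 - (14/225 - 335/633 - 4/225*633) = -117270 - (14/225 - 335*1/633 - 844/75) = -117270 - (14/225 - 335/633 - 844/75) = -117270 - 1*(-556423/47475) = -117270 + 556423/47475 = -5566836827/47475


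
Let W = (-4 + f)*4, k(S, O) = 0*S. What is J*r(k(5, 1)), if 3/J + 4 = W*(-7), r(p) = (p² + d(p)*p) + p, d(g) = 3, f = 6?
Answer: 0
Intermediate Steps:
k(S, O) = 0
r(p) = p² + 4*p (r(p) = (p² + 3*p) + p = p² + 4*p)
W = 8 (W = (-4 + 6)*4 = 2*4 = 8)
J = -1/20 (J = 3/(-4 + 8*(-7)) = 3/(-4 - 56) = 3/(-60) = 3*(-1/60) = -1/20 ≈ -0.050000)
J*r(k(5, 1)) = -0*(4 + 0) = -0*4 = -1/20*0 = 0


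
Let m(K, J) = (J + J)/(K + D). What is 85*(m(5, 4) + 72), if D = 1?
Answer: 18700/3 ≈ 6233.3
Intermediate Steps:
m(K, J) = 2*J/(1 + K) (m(K, J) = (J + J)/(K + 1) = (2*J)/(1 + K) = 2*J/(1 + K))
85*(m(5, 4) + 72) = 85*(2*4/(1 + 5) + 72) = 85*(2*4/6 + 72) = 85*(2*4*(⅙) + 72) = 85*(4/3 + 72) = 85*(220/3) = 18700/3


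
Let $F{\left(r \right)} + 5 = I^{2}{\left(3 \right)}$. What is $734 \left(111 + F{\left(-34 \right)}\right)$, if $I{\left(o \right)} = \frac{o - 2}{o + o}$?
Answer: $\frac{1400839}{18} \approx 77824.0$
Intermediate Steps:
$I{\left(o \right)} = \frac{-2 + o}{2 o}$
$F{\left(r \right)} = - \frac{179}{36}$ ($F{\left(r \right)} = -5 + \left(\frac{-2 + 3}{2 \cdot 3}\right)^{2} = -5 + \left(\frac{1}{2} \cdot \frac{1}{3} \cdot 1\right)^{2} = -5 + \left(\frac{1}{6}\right)^{2} = -5 + \frac{1}{36} = - \frac{179}{36}$)
$734 \left(111 + F{\left(-34 \right)}\right) = 734 \left(111 - \frac{179}{36}\right) = 734 \cdot \frac{3817}{36} = \frac{1400839}{18}$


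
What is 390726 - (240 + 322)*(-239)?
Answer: 525044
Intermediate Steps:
390726 - (240 + 322)*(-239) = 390726 - 562*(-239) = 390726 - 1*(-134318) = 390726 + 134318 = 525044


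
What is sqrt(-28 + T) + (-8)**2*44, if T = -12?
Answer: 2816 + 2*I*sqrt(10) ≈ 2816.0 + 6.3246*I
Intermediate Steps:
sqrt(-28 + T) + (-8)**2*44 = sqrt(-28 - 12) + (-8)**2*44 = sqrt(-40) + 64*44 = 2*I*sqrt(10) + 2816 = 2816 + 2*I*sqrt(10)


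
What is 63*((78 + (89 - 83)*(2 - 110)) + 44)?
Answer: -33138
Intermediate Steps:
63*((78 + (89 - 83)*(2 - 110)) + 44) = 63*((78 + 6*(-108)) + 44) = 63*((78 - 648) + 44) = 63*(-570 + 44) = 63*(-526) = -33138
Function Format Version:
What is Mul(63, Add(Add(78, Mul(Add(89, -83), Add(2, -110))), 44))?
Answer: -33138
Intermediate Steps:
Mul(63, Add(Add(78, Mul(Add(89, -83), Add(2, -110))), 44)) = Mul(63, Add(Add(78, Mul(6, -108)), 44)) = Mul(63, Add(Add(78, -648), 44)) = Mul(63, Add(-570, 44)) = Mul(63, -526) = -33138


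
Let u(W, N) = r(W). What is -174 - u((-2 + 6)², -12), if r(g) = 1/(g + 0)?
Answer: -2785/16 ≈ -174.06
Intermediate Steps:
r(g) = 1/g
u(W, N) = 1/W
-174 - u((-2 + 6)², -12) = -174 - 1/((-2 + 6)²) = -174 - 1/(4²) = -174 - 1/16 = -2785/16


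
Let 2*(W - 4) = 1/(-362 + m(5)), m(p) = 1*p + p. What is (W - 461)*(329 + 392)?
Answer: -231966609/704 ≈ -3.2950e+5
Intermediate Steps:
m(p) = 2*p (m(p) = p + p = 2*p)
W = 2815/704 (W = 4 + 1/(2*(-362 + 2*5)) = 4 + 1/(2*(-362 + 10)) = 4 + (1/2)/(-352) = 4 + (1/2)*(-1/352) = 4 - 1/704 = 2815/704 ≈ 3.9986)
(W - 461)*(329 + 392) = (2815/704 - 461)*(329 + 392) = -321729/704*721 = -231966609/704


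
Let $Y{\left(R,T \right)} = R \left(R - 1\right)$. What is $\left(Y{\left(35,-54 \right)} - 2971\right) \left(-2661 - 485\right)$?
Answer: $5603026$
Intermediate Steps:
$Y{\left(R,T \right)} = R \left(-1 + R\right)$
$\left(Y{\left(35,-54 \right)} - 2971\right) \left(-2661 - 485\right) = \left(35 \left(-1 + 35\right) - 2971\right) \left(-2661 - 485\right) = \left(35 \cdot 34 - 2971\right) \left(-3146\right) = \left(1190 - 2971\right) \left(-3146\right) = \left(-1781\right) \left(-3146\right) = 5603026$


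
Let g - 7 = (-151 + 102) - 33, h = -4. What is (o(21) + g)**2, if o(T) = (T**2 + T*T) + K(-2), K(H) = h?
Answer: 644809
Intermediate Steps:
K(H) = -4
o(T) = -4 + 2*T**2 (o(T) = (T**2 + T*T) - 4 = (T**2 + T**2) - 4 = 2*T**2 - 4 = -4 + 2*T**2)
g = -75 (g = 7 + ((-151 + 102) - 33) = 7 + (-49 - 33) = 7 - 82 = -75)
(o(21) + g)**2 = ((-4 + 2*21**2) - 75)**2 = ((-4 + 2*441) - 75)**2 = ((-4 + 882) - 75)**2 = (878 - 75)**2 = 803**2 = 644809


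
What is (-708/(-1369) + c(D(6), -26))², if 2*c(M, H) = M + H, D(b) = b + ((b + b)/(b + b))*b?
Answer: 78765625/1874161 ≈ 42.027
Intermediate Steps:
D(b) = 2*b (D(b) = b + ((2*b)/((2*b)))*b = b + ((2*b)*(1/(2*b)))*b = b + 1*b = b + b = 2*b)
c(M, H) = H/2 + M/2 (c(M, H) = (M + H)/2 = (H + M)/2 = H/2 + M/2)
(-708/(-1369) + c(D(6), -26))² = (-708/(-1369) + ((½)*(-26) + (2*6)/2))² = (-708*(-1/1369) + (-13 + (½)*12))² = (708/1369 + (-13 + 6))² = (708/1369 - 7)² = (-8875/1369)² = 78765625/1874161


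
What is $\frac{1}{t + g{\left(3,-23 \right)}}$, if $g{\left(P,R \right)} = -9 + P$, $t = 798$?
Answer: $\frac{1}{792} \approx 0.0012626$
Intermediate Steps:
$\frac{1}{t + g{\left(3,-23 \right)}} = \frac{1}{798 + \left(-9 + 3\right)} = \frac{1}{798 - 6} = \frac{1}{792}$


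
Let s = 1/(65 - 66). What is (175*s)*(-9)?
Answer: 1575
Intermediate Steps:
s = -1 (s = 1/(-1) = -1)
(175*s)*(-9) = (175*(-1))*(-9) = -175*(-9) = 1575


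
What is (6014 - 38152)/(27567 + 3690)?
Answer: -32138/31257 ≈ -1.0282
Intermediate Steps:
(6014 - 38152)/(27567 + 3690) = -32138/31257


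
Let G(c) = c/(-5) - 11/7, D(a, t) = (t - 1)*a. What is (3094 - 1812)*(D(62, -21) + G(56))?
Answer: -61775734/35 ≈ -1.7650e+6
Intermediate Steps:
D(a, t) = a*(-1 + t) (D(a, t) = (-1 + t)*a = a*(-1 + t))
G(c) = -11/7 - c/5 (G(c) = c*(-⅕) - 11*⅐ = -c/5 - 11/7 = -11/7 - c/5)
(3094 - 1812)*(D(62, -21) + G(56)) = (3094 - 1812)*(62*(-1 - 21) + (-11/7 - ⅕*56)) = 1282*(62*(-22) + (-11/7 - 56/5)) = 1282*(-1364 - 447/35) = 1282*(-48187/35) = -61775734/35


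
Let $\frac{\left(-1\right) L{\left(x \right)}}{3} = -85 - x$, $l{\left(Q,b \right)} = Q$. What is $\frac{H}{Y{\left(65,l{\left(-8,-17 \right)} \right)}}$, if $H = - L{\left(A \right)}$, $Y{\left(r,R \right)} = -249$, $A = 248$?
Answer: $\frac{333}{83} \approx 4.012$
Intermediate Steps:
$L{\left(x \right)} = 255 + 3 x$ ($L{\left(x \right)} = - 3 \left(-85 - x\right) = 255 + 3 x$)
$H = -999$ ($H = - (255 + 3 \cdot 248) = - (255 + 744) = \left(-1\right) 999 = -999$)
$\frac{H}{Y{\left(65,l{\left(-8,-17 \right)} \right)}} = - \frac{999}{-249} = \left(-999\right) \left(- \frac{1}{249}\right) = \frac{333}{83}$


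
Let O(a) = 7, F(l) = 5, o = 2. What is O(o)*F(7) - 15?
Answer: 20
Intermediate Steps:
O(o)*F(7) - 15 = 7*5 - 15 = 35 - 15 = 20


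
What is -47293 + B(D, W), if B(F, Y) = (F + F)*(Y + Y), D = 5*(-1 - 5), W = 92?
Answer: -58333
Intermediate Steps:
D = -30 (D = 5*(-6) = -30)
B(F, Y) = 4*F*Y (B(F, Y) = (2*F)*(2*Y) = 4*F*Y)
-47293 + B(D, W) = -47293 + 4*(-30)*92 = -47293 - 11040 = -58333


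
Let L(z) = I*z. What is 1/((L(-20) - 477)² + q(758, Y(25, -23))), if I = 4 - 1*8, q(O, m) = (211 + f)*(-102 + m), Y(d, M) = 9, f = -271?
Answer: 1/163189 ≈ 6.1279e-6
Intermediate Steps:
q(O, m) = 6120 - 60*m (q(O, m) = (211 - 271)*(-102 + m) = -60*(-102 + m) = 6120 - 60*m)
I = -4 (I = 4 - 8 = -4)
L(z) = -4*z
1/((L(-20) - 477)² + q(758, Y(25, -23))) = 1/((-4*(-20) - 477)² + (6120 - 60*9)) = 1/((80 - 477)² + (6120 - 540)) = 1/((-397)² + 5580) = 1/(157609 + 5580) = 1/163189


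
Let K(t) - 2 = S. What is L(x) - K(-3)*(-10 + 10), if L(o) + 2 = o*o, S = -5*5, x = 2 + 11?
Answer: 167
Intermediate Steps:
x = 13
S = -25
K(t) = -23 (K(t) = 2 - 25 = -23)
L(o) = -2 + o**2 (L(o) = -2 + o*o = -2 + o**2)
L(x) - K(-3)*(-10 + 10) = (-2 + 13**2) - (-23)*(-10 + 10) = (-2 + 169) - (-23)*0 = 167 - 1*0 = 167 + 0 = 167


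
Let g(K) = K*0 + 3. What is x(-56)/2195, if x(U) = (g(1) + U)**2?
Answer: 2809/2195 ≈ 1.2797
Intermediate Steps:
g(K) = 3 (g(K) = 0 + 3 = 3)
x(U) = (3 + U)**2
x(-56)/2195 = (3 - 56)**2/2195 = (-53)**2*(1/2195) = 2809*(1/2195) = 2809/2195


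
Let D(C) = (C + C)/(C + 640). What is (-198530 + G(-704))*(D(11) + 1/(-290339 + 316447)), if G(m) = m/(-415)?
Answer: -7896006826607/1175577970 ≈ -6716.7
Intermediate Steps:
G(m) = -m/415 (G(m) = m*(-1/415) = -m/415)
D(C) = 2*C/(640 + C) (D(C) = (2*C)/(640 + C) = 2*C/(640 + C))
(-198530 + G(-704))*(D(11) + 1/(-290339 + 316447)) = (-198530 - 1/415*(-704))*(2*11/(640 + 11) + 1/(-290339 + 316447)) = (-198530 + 704/415)*(2*11/651 + 1/26108) = -82389246*(2*11*(1/651) + 1/26108)/415 = -82389246*(22/651 + 1/26108)/415 = -82389246/415*575027/16996308 = -7896006826607/1175577970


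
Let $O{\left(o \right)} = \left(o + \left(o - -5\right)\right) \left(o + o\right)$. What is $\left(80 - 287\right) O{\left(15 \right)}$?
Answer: $-217350$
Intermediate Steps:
$O{\left(o \right)} = 2 o \left(5 + 2 o\right)$ ($O{\left(o \right)} = \left(o + \left(o + 5\right)\right) 2 o = \left(o + \left(5 + o\right)\right) 2 o = \left(5 + 2 o\right) 2 o = 2 o \left(5 + 2 o\right)$)
$\left(80 - 287\right) O{\left(15 \right)} = \left(80 - 287\right) 2 \cdot 15 \left(5 + 2 \cdot 15\right) = - 207 \cdot 2 \cdot 15 \left(5 + 30\right) = - 207 \cdot 2 \cdot 15 \cdot 35 = \left(-207\right) 1050 = -217350$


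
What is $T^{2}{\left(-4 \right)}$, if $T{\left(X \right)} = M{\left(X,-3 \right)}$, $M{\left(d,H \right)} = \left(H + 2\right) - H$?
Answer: $4$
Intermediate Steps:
$M{\left(d,H \right)} = 2$ ($M{\left(d,H \right)} = \left(2 + H\right) - H = 2$)
$T{\left(X \right)} = 2$
$T^{2}{\left(-4 \right)} = 2^{2} = 4$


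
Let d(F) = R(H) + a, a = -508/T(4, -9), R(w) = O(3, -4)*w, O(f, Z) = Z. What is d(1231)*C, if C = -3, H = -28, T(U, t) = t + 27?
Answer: -754/3 ≈ -251.33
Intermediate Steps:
T(U, t) = 27 + t
R(w) = -4*w
a = -254/9 (a = -508/(27 - 9) = -508/18 = -508*1/18 = -254/9 ≈ -28.222)
d(F) = 754/9 (d(F) = -4*(-28) - 254/9 = 112 - 254/9 = 754/9)
d(1231)*C = (754/9)*(-3) = -754/3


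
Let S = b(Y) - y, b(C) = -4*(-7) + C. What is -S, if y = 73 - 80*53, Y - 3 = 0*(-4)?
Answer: -4198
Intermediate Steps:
Y = 3 (Y = 3 + 0*(-4) = 3 + 0 = 3)
b(C) = 28 + C
y = -4167 (y = 73 - 4240 = -4167)
S = 4198 (S = (28 + 3) - 1*(-4167) = 31 + 4167 = 4198)
-S = -1*4198 = -4198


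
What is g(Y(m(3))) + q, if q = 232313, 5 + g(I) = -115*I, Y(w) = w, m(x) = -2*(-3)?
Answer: 231618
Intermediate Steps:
m(x) = 6
g(I) = -5 - 115*I
g(Y(m(3))) + q = (-5 - 115*6) + 232313 = (-5 - 690) + 232313 = -695 + 232313 = 231618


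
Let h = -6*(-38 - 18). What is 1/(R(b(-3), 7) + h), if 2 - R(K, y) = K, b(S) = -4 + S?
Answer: 1/345 ≈ 0.0028986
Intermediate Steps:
R(K, y) = 2 - K
h = 336 (h = -6*(-56) = 336)
1/(R(b(-3), 7) + h) = 1/((2 - (-4 - 3)) + 336) = 1/((2 - 1*(-7)) + 336) = 1/((2 + 7) + 336) = 1/(9 + 336) = 1/345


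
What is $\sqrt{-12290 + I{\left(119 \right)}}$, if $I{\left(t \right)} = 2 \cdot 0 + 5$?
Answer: $3 i \sqrt{1365} \approx 110.84 i$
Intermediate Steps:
$I{\left(t \right)} = 5$ ($I{\left(t \right)} = 0 + 5 = 5$)
$\sqrt{-12290 + I{\left(119 \right)}} = \sqrt{-12290 + 5} = \sqrt{-12285} = 3 i \sqrt{1365}$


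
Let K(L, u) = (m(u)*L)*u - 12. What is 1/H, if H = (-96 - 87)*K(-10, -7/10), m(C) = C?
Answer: 10/30927 ≈ 0.00032334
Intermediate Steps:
K(L, u) = -12 + L*u² (K(L, u) = (u*L)*u - 12 = (L*u)*u - 12 = L*u² - 12 = -12 + L*u²)
H = 30927/10 (H = (-96 - 87)*(-12 - 10*(-7/10)²) = -183*(-12 - 10*(-7*⅒)²) = -183*(-12 - 10*(-7/10)²) = -183*(-12 - 10*49/100) = -183*(-12 - 49/10) = -183*(-169/10) = 30927/10 ≈ 3092.7)
1/H = 1/(30927/10) = 10/30927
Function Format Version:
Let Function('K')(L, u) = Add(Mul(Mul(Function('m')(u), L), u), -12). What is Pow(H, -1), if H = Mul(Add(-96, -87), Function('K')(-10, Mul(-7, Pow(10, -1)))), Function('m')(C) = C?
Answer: Rational(10, 30927) ≈ 0.00032334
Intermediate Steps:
Function('K')(L, u) = Add(-12, Mul(L, Pow(u, 2))) (Function('K')(L, u) = Add(Mul(Mul(u, L), u), -12) = Add(Mul(Mul(L, u), u), -12) = Add(Mul(L, Pow(u, 2)), -12) = Add(-12, Mul(L, Pow(u, 2))))
H = Rational(30927, 10) (H = Mul(Add(-96, -87), Add(-12, Mul(-10, Pow(Mul(-7, Pow(10, -1)), 2)))) = Mul(-183, Add(-12, Mul(-10, Pow(Mul(-7, Rational(1, 10)), 2)))) = Mul(-183, Add(-12, Mul(-10, Pow(Rational(-7, 10), 2)))) = Mul(-183, Add(-12, Mul(-10, Rational(49, 100)))) = Mul(-183, Add(-12, Rational(-49, 10))) = Mul(-183, Rational(-169, 10)) = Rational(30927, 10) ≈ 3092.7)
Pow(H, -1) = Pow(Rational(30927, 10), -1) = Rational(10, 30927)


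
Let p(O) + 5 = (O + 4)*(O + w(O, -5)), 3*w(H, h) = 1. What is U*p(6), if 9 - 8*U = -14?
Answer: 4025/24 ≈ 167.71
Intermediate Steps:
w(H, h) = ⅓ (w(H, h) = (⅓)*1 = ⅓)
p(O) = -5 + (4 + O)*(⅓ + O) (p(O) = -5 + (O + 4)*(O + ⅓) = -5 + (4 + O)*(⅓ + O))
U = 23/8 (U = 9/8 - ⅛*(-14) = 9/8 + 7/4 = 23/8 ≈ 2.8750)
U*p(6) = 23*(-11/3 + 6² + (13/3)*6)/8 = 23*(-11/3 + 36 + 26)/8 = (23/8)*(175/3) = 4025/24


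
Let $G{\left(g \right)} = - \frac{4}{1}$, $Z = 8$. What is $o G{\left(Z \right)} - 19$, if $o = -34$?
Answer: $117$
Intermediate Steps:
$G{\left(g \right)} = -4$ ($G{\left(g \right)} = \left(-4\right) 1 = -4$)
$o G{\left(Z \right)} - 19 = \left(-34\right) \left(-4\right) - 19 = 136 - 19 = 117$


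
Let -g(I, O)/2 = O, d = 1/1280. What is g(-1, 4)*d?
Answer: -1/160 ≈ -0.0062500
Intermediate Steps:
d = 1/1280 ≈ 0.00078125
g(I, O) = -2*O
g(-1, 4)*d = -2*4*(1/1280) = -8*1/1280 = -1/160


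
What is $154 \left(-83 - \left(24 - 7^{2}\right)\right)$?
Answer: $-8932$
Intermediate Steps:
$154 \left(-83 - \left(24 - 7^{2}\right)\right) = 154 \left(-83 + \left(-24 + 49\right)\right) = 154 \left(-83 + 25\right) = 154 \left(-58\right) = -8932$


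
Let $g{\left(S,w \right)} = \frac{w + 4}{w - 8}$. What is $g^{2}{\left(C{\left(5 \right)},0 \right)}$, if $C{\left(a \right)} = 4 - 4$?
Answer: $\frac{1}{4} \approx 0.25$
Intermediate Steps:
$C{\left(a \right)} = 0$ ($C{\left(a \right)} = 4 - 4 = 0$)
$g{\left(S,w \right)} = \frac{4 + w}{-8 + w}$
$g^{2}{\left(C{\left(5 \right)},0 \right)} = \left(\frac{4 + 0}{-8 + 0}\right)^{2} = \left(\frac{1}{-8} \cdot 4\right)^{2} = \left(\left(- \frac{1}{8}\right) 4\right)^{2} = \left(- \frac{1}{2}\right)^{2} = \frac{1}{4}$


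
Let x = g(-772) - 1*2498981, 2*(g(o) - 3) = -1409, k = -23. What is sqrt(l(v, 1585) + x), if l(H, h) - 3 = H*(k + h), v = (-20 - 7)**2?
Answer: I*sqrt(5443926)/2 ≈ 1166.6*I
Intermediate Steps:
v = 729 (v = (-27)**2 = 729)
g(o) = -1403/2 (g(o) = 3 + (1/2)*(-1409) = 3 - 1409/2 = -1403/2)
x = -4999365/2 (x = -1403/2 - 1*2498981 = -1403/2 - 2498981 = -4999365/2 ≈ -2.4997e+6)
l(H, h) = 3 + H*(-23 + h)
sqrt(l(v, 1585) + x) = sqrt((3 - 23*729 + 729*1585) - 4999365/2) = sqrt((3 - 16767 + 1155465) - 4999365/2) = sqrt(1138701 - 4999365/2) = sqrt(-2721963/2) = I*sqrt(5443926)/2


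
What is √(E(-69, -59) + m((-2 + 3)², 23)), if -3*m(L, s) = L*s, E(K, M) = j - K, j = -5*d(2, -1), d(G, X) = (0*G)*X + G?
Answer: √462/3 ≈ 7.1647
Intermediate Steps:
d(G, X) = G (d(G, X) = 0*X + G = 0 + G = G)
j = -10 (j = -5*2 = -10)
E(K, M) = -10 - K
m(L, s) = -L*s/3
√(E(-69, -59) + m((-2 + 3)², 23)) = √((-10 - 1*(-69)) - ⅓*(-2 + 3)²*23) = √((-10 + 69) - ⅓*1²*23) = √(59 - ⅓*1*23) = √(59 - 23/3) = √(154/3) = √462/3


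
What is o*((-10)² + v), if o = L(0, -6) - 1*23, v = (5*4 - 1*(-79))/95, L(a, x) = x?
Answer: -278371/95 ≈ -2930.2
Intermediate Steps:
v = 99/95 (v = (20 + 79)*(1/95) = 99*(1/95) = 99/95 ≈ 1.0421)
o = -29 (o = -6 - 1*23 = -6 - 23 = -29)
o*((-10)² + v) = -29*((-10)² + 99/95) = -29*(100 + 99/95) = -29*9599/95 = -278371/95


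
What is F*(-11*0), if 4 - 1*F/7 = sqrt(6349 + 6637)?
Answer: 0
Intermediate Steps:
F = 28 - 7*sqrt(12986) (F = 28 - 7*sqrt(6349 + 6637) = 28 - 7*sqrt(12986) ≈ -769.69)
F*(-11*0) = (28 - 7*sqrt(12986))*(-11*0) = (28 - 7*sqrt(12986))*0 = 0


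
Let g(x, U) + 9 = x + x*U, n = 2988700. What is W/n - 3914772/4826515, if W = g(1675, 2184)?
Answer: 596431907059/1442500538050 ≈ 0.41347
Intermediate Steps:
g(x, U) = -9 + x + U*x (g(x, U) = -9 + (x + x*U) = -9 + (x + U*x) = -9 + x + U*x)
W = 3659866 (W = -9 + 1675 + 2184*1675 = -9 + 1675 + 3658200 = 3659866)
W/n - 3914772/4826515 = 3659866/2988700 - 3914772/4826515 = 3659866*(1/2988700) - 3914772*1/4826515 = 1829933/1494350 - 3914772/4826515 = 596431907059/1442500538050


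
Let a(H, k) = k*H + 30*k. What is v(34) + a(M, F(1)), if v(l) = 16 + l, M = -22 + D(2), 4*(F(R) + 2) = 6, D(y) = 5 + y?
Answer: 85/2 ≈ 42.500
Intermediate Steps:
F(R) = -1/2 (F(R) = -2 + (1/4)*6 = -2 + 3/2 = -1/2)
M = -15 (M = -22 + (5 + 2) = -22 + 7 = -15)
a(H, k) = 30*k + H*k (a(H, k) = H*k + 30*k = 30*k + H*k)
v(34) + a(M, F(1)) = (16 + 34) - (30 - 15)/2 = 50 - 1/2*15 = 50 - 15/2 = 85/2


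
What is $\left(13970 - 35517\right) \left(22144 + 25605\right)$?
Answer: $-1028847703$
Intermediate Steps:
$\left(13970 - 35517\right) \left(22144 + 25605\right) = \left(-21547\right) 47749 = -1028847703$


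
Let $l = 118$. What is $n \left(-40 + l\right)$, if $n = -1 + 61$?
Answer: $4680$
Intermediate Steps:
$n = 60$
$n \left(-40 + l\right) = 60 \left(-40 + 118\right) = 60 \cdot 78 = 4680$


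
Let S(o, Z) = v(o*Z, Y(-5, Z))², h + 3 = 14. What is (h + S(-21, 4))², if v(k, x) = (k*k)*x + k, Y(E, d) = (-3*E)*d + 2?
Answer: 36598851321812815128025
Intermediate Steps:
h = 11 (h = -3 + 14 = 11)
Y(E, d) = 2 - 3*E*d (Y(E, d) = -3*E*d + 2 = 2 - 3*E*d)
v(k, x) = k + x*k² (v(k, x) = k²*x + k = x*k² + k = k + x*k²)
S(o, Z) = Z²*o²*(1 + Z*o*(2 + 15*Z))² (S(o, Z) = ((o*Z)*(1 + (o*Z)*(2 - 3*(-5)*Z)))² = ((Z*o)*(1 + (Z*o)*(2 + 15*Z)))² = ((Z*o)*(1 + Z*o*(2 + 15*Z)))² = (Z*o*(1 + Z*o*(2 + 15*Z)))² = Z²*o²*(1 + Z*o*(2 + 15*Z))²)
(h + S(-21, 4))² = (11 + 4²*(-21)²*(1 + 4*(-21)*(2 + 15*4))²)² = (11 + 16*441*(1 + 4*(-21)*(2 + 60))²)² = (11 + 16*441*(1 + 4*(-21)*62)²)² = (11 + 16*441*(1 - 5208)²)² = (11 + 16*441*(-5207)²)² = (11 + 16*441*27112849)² = (11 + 191308262544)² = 191308262555² = 36598851321812815128025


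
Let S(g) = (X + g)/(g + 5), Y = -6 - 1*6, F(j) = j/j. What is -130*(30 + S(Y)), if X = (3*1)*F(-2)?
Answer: -28470/7 ≈ -4067.1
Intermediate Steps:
F(j) = 1
X = 3 (X = (3*1)*1 = 3*1 = 3)
Y = -12 (Y = -6 - 6 = -12)
S(g) = (3 + g)/(5 + g) (S(g) = (3 + g)/(g + 5) = (3 + g)/(5 + g))
-130*(30 + S(Y)) = -130*(30 + (3 - 12)/(5 - 12)) = -130*(30 - 9/(-7)) = -130*(30 - ⅐*(-9)) = -130*(30 + 9/7) = -130*219/7 = -28470/7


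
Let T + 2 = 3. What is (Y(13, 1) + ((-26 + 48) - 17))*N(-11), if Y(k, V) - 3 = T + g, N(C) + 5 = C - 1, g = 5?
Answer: -238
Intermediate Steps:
T = 1 (T = -2 + 3 = 1)
N(C) = -6 + C (N(C) = -5 + (C - 1) = -5 + (-1 + C) = -6 + C)
Y(k, V) = 9 (Y(k, V) = 3 + (1 + 5) = 3 + 6 = 9)
(Y(13, 1) + ((-26 + 48) - 17))*N(-11) = (9 + ((-26 + 48) - 17))*(-6 - 11) = (9 + (22 - 17))*(-17) = (9 + 5)*(-17) = 14*(-17) = -238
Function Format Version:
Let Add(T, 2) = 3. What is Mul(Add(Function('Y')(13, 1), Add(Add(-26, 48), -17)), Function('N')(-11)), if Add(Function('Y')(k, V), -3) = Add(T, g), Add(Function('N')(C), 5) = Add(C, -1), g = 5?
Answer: -238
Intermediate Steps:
T = 1 (T = Add(-2, 3) = 1)
Function('N')(C) = Add(-6, C) (Function('N')(C) = Add(-5, Add(C, -1)) = Add(-5, Add(-1, C)) = Add(-6, C))
Function('Y')(k, V) = 9 (Function('Y')(k, V) = Add(3, Add(1, 5)) = Add(3, 6) = 9)
Mul(Add(Function('Y')(13, 1), Add(Add(-26, 48), -17)), Function('N')(-11)) = Mul(Add(9, Add(Add(-26, 48), -17)), Add(-6, -11)) = Mul(Add(9, Add(22, -17)), -17) = Mul(Add(9, 5), -17) = Mul(14, -17) = -238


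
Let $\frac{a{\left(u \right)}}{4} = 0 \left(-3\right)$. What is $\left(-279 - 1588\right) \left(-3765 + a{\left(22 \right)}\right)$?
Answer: $7029255$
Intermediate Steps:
$a{\left(u \right)} = 0$ ($a{\left(u \right)} = 4 \cdot 0 \left(-3\right) = 4 \cdot 0 = 0$)
$\left(-279 - 1588\right) \left(-3765 + a{\left(22 \right)}\right) = \left(-279 - 1588\right) \left(-3765 + 0\right) = \left(-1867\right) \left(-3765\right) = 7029255$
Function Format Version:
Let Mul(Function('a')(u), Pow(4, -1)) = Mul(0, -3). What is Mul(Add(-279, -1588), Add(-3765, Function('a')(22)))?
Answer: 7029255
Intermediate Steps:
Function('a')(u) = 0 (Function('a')(u) = Mul(4, Mul(0, -3)) = Mul(4, 0) = 0)
Mul(Add(-279, -1588), Add(-3765, Function('a')(22))) = Mul(Add(-279, -1588), Add(-3765, 0)) = Mul(-1867, -3765) = 7029255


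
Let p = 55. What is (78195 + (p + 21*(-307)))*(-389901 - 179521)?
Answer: -40886207866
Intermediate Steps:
(78195 + (p + 21*(-307)))*(-389901 - 179521) = (78195 + (55 + 21*(-307)))*(-389901 - 179521) = (78195 + (55 - 6447))*(-569422) = (78195 - 6392)*(-569422) = 71803*(-569422) = -40886207866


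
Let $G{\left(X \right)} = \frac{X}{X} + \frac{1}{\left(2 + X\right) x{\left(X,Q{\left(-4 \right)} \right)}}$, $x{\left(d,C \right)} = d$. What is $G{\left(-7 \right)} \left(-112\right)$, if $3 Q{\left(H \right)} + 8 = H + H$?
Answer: $- \frac{576}{5} \approx -115.2$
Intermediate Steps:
$Q{\left(H \right)} = - \frac{8}{3} + \frac{2 H}{3}$ ($Q{\left(H \right)} = - \frac{8}{3} + \frac{H + H}{3} = - \frac{8}{3} + \frac{2 H}{3}$)
$G{\left(X \right)} = 1 + \frac{1}{X \left(2 + X\right)}$ ($G{\left(X \right)} = \frac{X}{X} + \frac{1}{\left(2 + X\right) X} = 1 + \frac{1}{X \left(2 + X\right)}$)
$G{\left(-7 \right)} \left(-112\right) = \frac{1 + \left(-7\right)^{2} + 2 \left(-7\right)}{\left(-7\right) \left(2 - 7\right)} \left(-112\right) = - \frac{1 + 49 - 14}{7 \left(-5\right)} \left(-112\right) = \left(- \frac{1}{7}\right) \left(- \frac{1}{5}\right) 36 \left(-112\right) = \frac{36}{35} \left(-112\right) = - \frac{576}{5}$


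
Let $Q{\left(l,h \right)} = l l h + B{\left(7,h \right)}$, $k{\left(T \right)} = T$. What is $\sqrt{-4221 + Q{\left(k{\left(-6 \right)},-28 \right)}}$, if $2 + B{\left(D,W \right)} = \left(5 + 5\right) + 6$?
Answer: $i \sqrt{5215} \approx 72.215 i$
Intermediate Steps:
$B{\left(D,W \right)} = 14$ ($B{\left(D,W \right)} = -2 + \left(\left(5 + 5\right) + 6\right) = -2 + \left(10 + 6\right) = -2 + 16 = 14$)
$Q{\left(l,h \right)} = 14 + h l^{2}$ ($Q{\left(l,h \right)} = l l h + 14 = l^{2} h + 14 = h l^{2} + 14 = 14 + h l^{2}$)
$\sqrt{-4221 + Q{\left(k{\left(-6 \right)},-28 \right)}} = \sqrt{-4221 + \left(14 - 28 \left(-6\right)^{2}\right)} = \sqrt{-4221 + \left(14 - 1008\right)} = \sqrt{-4221 - 994} = \sqrt{-5215} = i \sqrt{5215}$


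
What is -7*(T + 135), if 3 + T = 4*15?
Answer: -1344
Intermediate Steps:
T = 57 (T = -3 + 4*15 = -3 + 60 = 57)
-7*(T + 135) = -7*(57 + 135) = -7*192 = -1344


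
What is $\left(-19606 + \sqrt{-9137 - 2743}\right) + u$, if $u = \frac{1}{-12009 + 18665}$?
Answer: $- \frac{130497535}{6656} + 6 i \sqrt{330} \approx -19606.0 + 109.0 i$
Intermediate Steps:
$u = \frac{1}{6656} \approx 0.00015024$
$\left(-19606 + \sqrt{-9137 - 2743}\right) + u = \left(-19606 + \sqrt{-9137 - 2743}\right) + \frac{1}{6656} = \left(-19606 + \sqrt{-11880}\right) + \frac{1}{6656} = \left(-19606 + 6 i \sqrt{330}\right) + \frac{1}{6656} = - \frac{130497535}{6656} + 6 i \sqrt{330}$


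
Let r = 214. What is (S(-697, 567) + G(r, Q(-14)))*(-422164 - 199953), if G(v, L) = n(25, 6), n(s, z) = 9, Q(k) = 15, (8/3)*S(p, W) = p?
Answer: 1256054223/8 ≈ 1.5701e+8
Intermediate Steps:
S(p, W) = 3*p/8
G(v, L) = 9
(S(-697, 567) + G(r, Q(-14)))*(-422164 - 199953) = ((3/8)*(-697) + 9)*(-422164 - 199953) = (-2091/8 + 9)*(-622117) = -2019/8*(-622117) = 1256054223/8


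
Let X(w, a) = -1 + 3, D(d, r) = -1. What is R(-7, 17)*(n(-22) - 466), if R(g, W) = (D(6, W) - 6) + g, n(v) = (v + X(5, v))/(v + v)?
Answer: 71694/11 ≈ 6517.6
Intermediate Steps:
X(w, a) = 2
n(v) = (2 + v)/(2*v) (n(v) = (v + 2)/(v + v) = (2 + v)/((2*v)) = (2 + v)*(1/(2*v)) = (2 + v)/(2*v))
R(g, W) = -7 + g (R(g, W) = (-1 - 6) + g = -7 + g)
R(-7, 17)*(n(-22) - 466) = (-7 - 7)*((½)*(2 - 22)/(-22) - 466) = -14*((½)*(-1/22)*(-20) - 466) = -14*(5/11 - 466) = -14*(-5121/11) = 71694/11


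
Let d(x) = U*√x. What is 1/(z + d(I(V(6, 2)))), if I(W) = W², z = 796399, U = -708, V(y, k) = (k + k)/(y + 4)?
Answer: 5/3980579 ≈ 1.2561e-6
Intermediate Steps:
V(y, k) = 2*k/(4 + y) (V(y, k) = (2*k)/(4 + y) = 2*k/(4 + y))
d(x) = -708*√x
1/(z + d(I(V(6, 2)))) = 1/(796399 - 708*√((2*2/(4 + 6))²)) = 1/(796399 - 708*√((2*2/10)²)) = 1/(796399 - 708*√((2*2*(⅒))²)) = 1/(796399 - 708*√((⅖)²)) = 1/(796399 - 708*√(4/25)) = 1/(796399 - 708*⅖) = 1/(796399 - 1416/5) = 1/(3980579/5) = 5/3980579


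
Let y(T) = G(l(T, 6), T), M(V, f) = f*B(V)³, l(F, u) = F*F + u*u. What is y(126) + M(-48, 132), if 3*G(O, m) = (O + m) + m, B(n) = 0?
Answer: 5388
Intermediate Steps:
l(F, u) = F² + u²
M(V, f) = 0 (M(V, f) = f*0³ = f*0 = 0)
G(O, m) = O/3 + 2*m/3 (G(O, m) = ((O + m) + m)/3 = (O + 2*m)/3 = O/3 + 2*m/3)
y(T) = 12 + T²/3 + 2*T/3 (y(T) = (T² + 6²)/3 + 2*T/3 = (T² + 36)/3 + 2*T/3 = (36 + T²)/3 + 2*T/3 = (12 + T²/3) + 2*T/3 = 12 + T²/3 + 2*T/3)
y(126) + M(-48, 132) = (12 + (⅓)*126² + (⅔)*126) + 0 = (12 + (⅓)*15876 + 84) + 0 = (12 + 5292 + 84) + 0 = 5388 + 0 = 5388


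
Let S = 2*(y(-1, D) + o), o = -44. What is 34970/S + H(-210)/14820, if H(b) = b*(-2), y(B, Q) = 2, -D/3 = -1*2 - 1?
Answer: -4318501/10374 ≈ -416.28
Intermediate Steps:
D = 9 (D = -3*(-1*2 - 1) = -3*(-2 - 1) = -3*(-3) = 9)
H(b) = -2*b
S = -84 (S = 2*(2 - 44) = 2*(-42) = -84)
34970/S + H(-210)/14820 = 34970/(-84) - 2*(-210)/14820 = 34970*(-1/84) + 420*(1/14820) = -17485/42 + 7/247 = -4318501/10374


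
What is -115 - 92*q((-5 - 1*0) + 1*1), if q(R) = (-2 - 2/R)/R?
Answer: -299/2 ≈ -149.50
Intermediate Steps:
q(R) = (-2 - 2/R)/R
-115 - 92*q((-5 - 1*0) + 1*1) = -115 - 184*(-1 - ((-5 - 1*0) + 1*1))/((-5 - 1*0) + 1*1)² = -115 - 184*(-1 - ((-5 + 0) + 1))/((-5 + 0) + 1)² = -115 - 184*(-1 - (-5 + 1))/(-5 + 1)² = -115 - 184*(-1 - 1*(-4))/(-4)² = -115 - 184*(-1 + 4)/16 = -115 - 184*3/16 = -115 - 92*3/8 = -115 - 69/2 = -299/2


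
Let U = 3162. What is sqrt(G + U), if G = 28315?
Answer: sqrt(31477) ≈ 177.42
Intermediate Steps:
sqrt(G + U) = sqrt(28315 + 3162) = sqrt(31477)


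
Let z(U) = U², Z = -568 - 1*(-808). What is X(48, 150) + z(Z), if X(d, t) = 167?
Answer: 57767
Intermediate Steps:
Z = 240 (Z = -568 + 808 = 240)
X(48, 150) + z(Z) = 167 + 240² = 167 + 57600 = 57767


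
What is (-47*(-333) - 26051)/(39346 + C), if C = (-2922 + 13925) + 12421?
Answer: -1040/6277 ≈ -0.16568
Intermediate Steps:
C = 23424 (C = 11003 + 12421 = 23424)
(-47*(-333) - 26051)/(39346 + C) = (-47*(-333) - 26051)/(39346 + 23424) = (15651 - 26051)/62770 = -10400*1/62770 = -1040/6277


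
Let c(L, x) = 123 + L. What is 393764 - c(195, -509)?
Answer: 393446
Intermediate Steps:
393764 - c(195, -509) = 393764 - (123 + 195) = 393764 - 1*318 = 393764 - 318 = 393446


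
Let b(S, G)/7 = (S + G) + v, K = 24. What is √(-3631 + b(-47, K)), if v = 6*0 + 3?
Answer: 3*I*√419 ≈ 61.408*I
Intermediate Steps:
v = 3 (v = 0 + 3 = 3)
b(S, G) = 21 + 7*G + 7*S (b(S, G) = 7*((S + G) + 3) = 7*((G + S) + 3) = 7*(3 + G + S) = 21 + 7*G + 7*S)
√(-3631 + b(-47, K)) = √(-3631 + (21 + 7*24 + 7*(-47))) = √(-3631 + (21 + 168 - 329)) = √(-3631 - 140) = √(-3771) = 3*I*√419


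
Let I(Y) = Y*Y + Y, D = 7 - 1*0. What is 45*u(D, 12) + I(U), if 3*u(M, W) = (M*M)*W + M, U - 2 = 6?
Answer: 8997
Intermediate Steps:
U = 8 (U = 2 + 6 = 8)
D = 7 (D = 7 + 0 = 7)
I(Y) = Y + Y**2 (I(Y) = Y**2 + Y = Y + Y**2)
u(M, W) = M/3 + W*M**2/3 (u(M, W) = ((M*M)*W + M)/3 = (M**2*W + M)/3 = (W*M**2 + M)/3 = (M + W*M**2)/3 = M/3 + W*M**2/3)
45*u(D, 12) + I(U) = 45*((1/3)*7*(1 + 7*12)) + 8*(1 + 8) = 45*((1/3)*7*(1 + 84)) + 8*9 = 45*((1/3)*7*85) + 72 = 45*(595/3) + 72 = 8925 + 72 = 8997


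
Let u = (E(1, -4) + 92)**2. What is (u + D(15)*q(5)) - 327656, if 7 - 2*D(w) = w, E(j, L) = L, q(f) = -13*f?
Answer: -319652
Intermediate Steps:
D(w) = 7/2 - w/2
u = 7744 (u = (-4 + 92)**2 = 88**2 = 7744)
(u + D(15)*q(5)) - 327656 = (7744 + (7/2 - 1/2*15)*(-13*5)) - 327656 = (7744 + (7/2 - 15/2)*(-65)) - 327656 = (7744 - 4*(-65)) - 327656 = (7744 + 260) - 327656 = 8004 - 327656 = -319652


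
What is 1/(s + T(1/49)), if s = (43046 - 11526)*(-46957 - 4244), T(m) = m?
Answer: -49/79078920479 ≈ -6.1963e-10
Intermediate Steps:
s = -1613855520 (s = 31520*(-51201) = -1613855520)
1/(s + T(1/49)) = 1/(-1613855520 + 1/49) = 1/(-79078920479/49) = -49/79078920479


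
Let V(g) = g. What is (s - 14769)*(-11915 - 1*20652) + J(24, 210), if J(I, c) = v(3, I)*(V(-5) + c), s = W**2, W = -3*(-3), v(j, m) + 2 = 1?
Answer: 478343891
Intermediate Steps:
v(j, m) = -1 (v(j, m) = -2 + 1 = -1)
W = 9
s = 81 (s = 9**2 = 81)
J(I, c) = 5 - c (J(I, c) = -(-5 + c) = 5 - c)
(s - 14769)*(-11915 - 1*20652) + J(24, 210) = (81 - 14769)*(-11915 - 1*20652) + (5 - 1*210) = -14688*(-11915 - 20652) + (5 - 210) = -14688*(-32567) - 205 = 478344096 - 205 = 478343891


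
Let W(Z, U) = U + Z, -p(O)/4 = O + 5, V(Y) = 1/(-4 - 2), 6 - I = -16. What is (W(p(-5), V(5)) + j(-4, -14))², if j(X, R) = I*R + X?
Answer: 3508129/36 ≈ 97448.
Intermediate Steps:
I = 22 (I = 6 - 1*(-16) = 6 + 16 = 22)
V(Y) = -⅙ (V(Y) = 1/(-6) = -⅙)
j(X, R) = X + 22*R (j(X, R) = 22*R + X = X + 22*R)
p(O) = -20 - 4*O (p(O) = -4*(O + 5) = -4*(5 + O) = -20 - 4*O)
(W(p(-5), V(5)) + j(-4, -14))² = ((-⅙ + (-20 - 4*(-5))) + (-4 + 22*(-14)))² = ((-⅙ + (-20 + 20)) + (-4 - 308))² = ((-⅙ + 0) - 312)² = (-⅙ - 312)² = (-1873/6)² = 3508129/36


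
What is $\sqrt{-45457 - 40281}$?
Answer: $i \sqrt{85738} \approx 292.81 i$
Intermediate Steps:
$\sqrt{-45457 - 40281} = \sqrt{-85738} = i \sqrt{85738}$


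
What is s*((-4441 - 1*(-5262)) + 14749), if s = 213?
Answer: 3316410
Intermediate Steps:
s*((-4441 - 1*(-5262)) + 14749) = 213*((-4441 - 1*(-5262)) + 14749) = 213*((-4441 + 5262) + 14749) = 213*(821 + 14749) = 213*15570 = 3316410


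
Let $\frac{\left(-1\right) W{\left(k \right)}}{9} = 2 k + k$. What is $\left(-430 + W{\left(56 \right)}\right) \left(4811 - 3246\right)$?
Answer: $-3039230$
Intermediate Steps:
$W{\left(k \right)} = - 27 k$ ($W{\left(k \right)} = - 9 \left(2 k + k\right) = - 9 \cdot 3 k = - 27 k$)
$\left(-430 + W{\left(56 \right)}\right) \left(4811 - 3246\right) = \left(-430 - 1512\right) \left(4811 - 3246\right) = \left(-430 - 1512\right) 1565 = \left(-1942\right) 1565 = -3039230$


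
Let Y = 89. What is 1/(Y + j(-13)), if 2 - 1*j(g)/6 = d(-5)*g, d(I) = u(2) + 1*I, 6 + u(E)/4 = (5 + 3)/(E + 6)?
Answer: -1/1849 ≈ -0.00054083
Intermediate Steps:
u(E) = -24 + 32/(6 + E) (u(E) = -24 + 4*((5 + 3)/(E + 6)) = -24 + 4*(8/(6 + E)) = -24 + 32/(6 + E))
d(I) = -20 + I (d(I) = 8*(-14 - 3*2)/(6 + 2) + 1*I = 8*(-14 - 6)/8 + I = 8*(⅛)*(-20) + I = -20 + I)
j(g) = 12 + 150*g (j(g) = 12 - 6*(-20 - 5)*g = 12 - (-150)*g = 12 + 150*g)
1/(Y + j(-13)) = 1/(89 + (12 + 150*(-13))) = 1/(89 + (12 - 1950)) = 1/(89 - 1938) = 1/(-1849) = -1/1849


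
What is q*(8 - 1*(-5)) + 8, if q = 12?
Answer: 164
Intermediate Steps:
q*(8 - 1*(-5)) + 8 = 12*(8 - 1*(-5)) + 8 = 12*(8 + 5) + 8 = 12*13 + 8 = 156 + 8 = 164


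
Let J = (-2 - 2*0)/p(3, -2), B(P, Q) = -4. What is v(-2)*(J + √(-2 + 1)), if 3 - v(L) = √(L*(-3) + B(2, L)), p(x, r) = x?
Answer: (-2 + 3*I)*(3 - √2)/3 ≈ -1.0572 + 1.5858*I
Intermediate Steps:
J = -⅔ (J = (-2 - 2*0)/3 = (-2 + 0)*(⅓) = -2*⅓ = -⅔ ≈ -0.66667)
v(L) = 3 - √(-4 - 3*L) (v(L) = 3 - √(L*(-3) - 4) = 3 - √(-3*L - 4) = 3 - √(-4 - 3*L))
v(-2)*(J + √(-2 + 1)) = (3 - √(-4 - 3*(-2)))*(-⅔ + √(-2 + 1)) = (3 - √(-4 + 6))*(-⅔ + √(-1)) = (3 - √2)*(-⅔ + I)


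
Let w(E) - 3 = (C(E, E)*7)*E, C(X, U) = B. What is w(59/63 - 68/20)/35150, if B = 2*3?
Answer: -1507/527250 ≈ -0.0028582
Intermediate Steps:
B = 6
C(X, U) = 6
w(E) = 3 + 42*E (w(E) = 3 + (6*7)*E = 3 + 42*E)
w(59/63 - 68/20)/35150 = (3 + 42*(59/63 - 68/20))/35150 = (3 + 42*(59*(1/63) - 68*1/20))*(1/35150) = (3 + 42*(59/63 - 17/5))*(1/35150) = (3 + 42*(-776/315))*(1/35150) = (3 - 1552/15)*(1/35150) = -1507/15*1/35150 = -1507/527250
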